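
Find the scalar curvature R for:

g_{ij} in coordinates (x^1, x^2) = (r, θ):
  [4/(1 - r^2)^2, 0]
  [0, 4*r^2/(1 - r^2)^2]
Non-zero Christoffel symbols (Γ^k_{ij} = Γ^k_{ji}):
Γ^r_{r r} = 2*r/(1 - r^2)
Γ^r_{θ θ} = (r^3 + r)/(r^2 - 1)
Γ^θ_{r θ} = (-r^2 - 1)/(r^3 - r)
Ricci tensor (R_{ij} = R^k_{ikj}): R_{rr} = -4/(r^2 - 1)^2, R_{rθ} = 0, R_{θθ} = -4*r^2/(r^2 - 1)^2
Inverse metric: g^{rr} = (1 - r^2)^2/4, g^{θθ} = (1 - r^2)^2/(4*r^2)
R = g^{ij} R_{ij} = ((1 - r^2)^2/4)(-4/(r^2 - 1)^2) + ((1 - r^2)^2/(4*r^2))(-4*r^2/(r^2 - 1)^2) = -2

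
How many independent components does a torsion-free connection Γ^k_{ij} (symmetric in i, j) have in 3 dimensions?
Γ^k_{ij} has n choices for the upper index and n(n+1)/2 independent symmetric lower index pairs.
Total = 3 × 3×4/2 = 3 × 6 = 18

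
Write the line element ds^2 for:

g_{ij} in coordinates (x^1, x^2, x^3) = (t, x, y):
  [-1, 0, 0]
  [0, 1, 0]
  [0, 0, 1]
ds^2 = g_{ij} dx^i dx^j; only the non-zero components contribute.
ds^2 = -dt^2 + dx^2 + dy^2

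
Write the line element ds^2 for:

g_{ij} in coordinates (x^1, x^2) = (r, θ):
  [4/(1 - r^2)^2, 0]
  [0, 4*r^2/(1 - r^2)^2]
ds^2 = g_{ij} dx^i dx^j; only the non-zero components contribute.
ds^2 = (4/(1 - r^2)^2) dr^2 + (4*r^2/(1 - r^2)^2) dθ^2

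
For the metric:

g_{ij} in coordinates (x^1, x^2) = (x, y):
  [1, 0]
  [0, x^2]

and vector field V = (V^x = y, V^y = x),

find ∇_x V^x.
Non-zero Christoffel symbols:
Γ^x_{y y} = -x
Γ^y_{x y} = 1/x
∇_x V^x = ∂_x V^x + Γ^x_{x j} V^j
  = (0) + (0)(y) + (0)(x)
  = 0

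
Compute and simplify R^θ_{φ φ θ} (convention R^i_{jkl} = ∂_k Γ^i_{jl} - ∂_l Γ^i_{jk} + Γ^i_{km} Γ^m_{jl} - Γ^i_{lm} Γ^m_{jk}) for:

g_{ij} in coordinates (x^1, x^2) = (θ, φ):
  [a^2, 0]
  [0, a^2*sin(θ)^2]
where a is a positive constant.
Non-zero Christoffel symbols (Γ^k_{ij} = Γ^k_{ji}):
Γ^θ_{φ φ} = -sin(2*θ)/2
Γ^φ_{θ φ} = 1/tan(θ)
R^θ_{φ φ θ} = ∂_φ Γ^θ_{φ θ} - ∂_θ Γ^θ_{φ φ} + Γ^θ_{φ m} Γ^m_{φ θ} - Γ^θ_{θ m} Γ^m_{φ φ}
  = (0) - (-cos(2*θ)) + (-cos(θ)^2) - (0) = -sin(θ)^2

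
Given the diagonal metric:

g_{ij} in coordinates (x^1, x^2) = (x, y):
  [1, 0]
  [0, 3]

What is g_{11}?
With x^1 = x, x^2 = y, g_{11} = g_{xx} is the row-1, column-1 entry of the matrix.
g_{11} = 1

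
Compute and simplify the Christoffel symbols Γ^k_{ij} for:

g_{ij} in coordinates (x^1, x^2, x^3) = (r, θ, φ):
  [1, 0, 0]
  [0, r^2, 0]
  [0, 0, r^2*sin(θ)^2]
Using Γ^k_{ij} = (1/2) g^{km} (∂_i g_{mj} + ∂_j g_{mi} - ∂_m g_{ij}); the metric is diagonal, so only the m = k term contributes.
Non-zero symbols (using the symmetry Γ^k_{ij} = Γ^k_{ji}):
Γ^r_{θ θ} = (1/2) g^{rr} (∂_θ g_{rθ} + ∂_θ g_{rθ} - ∂_r g_{θθ}) = (1/2)(1)((0) + (0) - (2*r)) = -r
Γ^r_{φ φ} = (1/2) g^{rr} (∂_φ g_{rφ} + ∂_φ g_{rφ} - ∂_r g_{φφ}) = (1/2)(1)((0) + (0) - (2*r*sin(θ)^2)) = -r*sin(θ)^2
Γ^θ_{r θ} = (1/2) g^{θθ} (∂_r g_{θθ} + ∂_θ g_{θr} - ∂_θ g_{rθ}) = (1/2)(1/r^2)((2*r) + (0) - (0)) = 1/r
Γ^θ_{φ φ} = (1/2) g^{θθ} (∂_φ g_{θφ} + ∂_φ g_{θφ} - ∂_θ g_{φφ}) = (1/2)(1/r^2)((0) + (0) - (r^2*sin(2*θ))) = -sin(2*θ)/2
Γ^φ_{r φ} = (1/2) g^{φφ} (∂_r g_{φφ} + ∂_φ g_{φr} - ∂_φ g_{rφ}) = (1/2)(1/(r^2*sin(θ)^2))((2*r*sin(θ)^2) + (0) - (0)) = 1/r
Γ^φ_{θ φ} = (1/2) g^{φφ} (∂_θ g_{φφ} + ∂_φ g_{φθ} - ∂_φ g_{θφ}) = (1/2)(1/(r^2*sin(θ)^2))((r^2*sin(2*θ)) + (0) - (0)) = 1/tan(θ)
All other Christoffel symbols are zero.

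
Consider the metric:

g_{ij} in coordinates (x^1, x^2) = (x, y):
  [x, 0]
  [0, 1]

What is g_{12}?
With x^1 = x, x^2 = y, g_{12} = g_{xy} is the row-1, column-2 entry of the matrix.
g_{12} = 0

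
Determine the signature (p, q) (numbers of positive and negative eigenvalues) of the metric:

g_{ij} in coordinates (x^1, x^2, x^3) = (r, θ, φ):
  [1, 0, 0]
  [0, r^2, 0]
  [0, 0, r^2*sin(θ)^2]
The metric is diagonal, so its eigenvalues are the diagonal entries: 1, r^2, r^2*sin(θ)^2 (at a generic point, where coordinate-dependent entries are positive).
3 positive, 0 negative.
(3, 0) - Riemannian (positive definite)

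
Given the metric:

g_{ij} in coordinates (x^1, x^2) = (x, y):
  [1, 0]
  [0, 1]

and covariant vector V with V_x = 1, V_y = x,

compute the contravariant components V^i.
Inverse metric (diagonal): g^{xx} = 1, g^{yy} = 1
V^i = g^{ij} V_j:
V^x = (1)(1) + (0)(x) = 1
V^y = (0)(1) + (1)(x) = x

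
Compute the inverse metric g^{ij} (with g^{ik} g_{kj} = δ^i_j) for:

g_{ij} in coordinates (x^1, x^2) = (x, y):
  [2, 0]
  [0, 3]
The metric is diagonal, so g^{ij} is diagonal with entries 1/g_{ii}: diag(1/2, 1/3).
g^{ij}:
  [1/2, 0]
  [0, 1/3]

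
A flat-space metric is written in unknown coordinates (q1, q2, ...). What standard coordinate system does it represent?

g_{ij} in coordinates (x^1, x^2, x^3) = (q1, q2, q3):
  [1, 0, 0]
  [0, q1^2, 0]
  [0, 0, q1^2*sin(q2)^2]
The line element ds^2 = dq1^2 + q1^2 dq2^2 + q1^2 sin(q2)^2 dq3^2 is dr^2 + r^2 dθ^2 + r^2 sin(θ)^2 dφ^2 with q1 = r, q2 = θ, q3 = φ.
spherical coordinates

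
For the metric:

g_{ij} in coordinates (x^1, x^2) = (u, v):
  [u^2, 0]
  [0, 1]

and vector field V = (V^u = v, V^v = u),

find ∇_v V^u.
Non-zero Christoffel symbols:
Γ^u_{u u} = 1/u
∇_v V^u = ∂_v V^u + Γ^u_{v j} V^j
  = (1) + (0)(v) + (0)(u)
  = 1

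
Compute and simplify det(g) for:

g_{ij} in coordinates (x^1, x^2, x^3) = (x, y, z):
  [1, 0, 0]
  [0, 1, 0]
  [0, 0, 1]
Diagonal metric: det(g) = g_{11}·g_{22}·g_{33}
= (1)·(1)·(1)
det(g) = 1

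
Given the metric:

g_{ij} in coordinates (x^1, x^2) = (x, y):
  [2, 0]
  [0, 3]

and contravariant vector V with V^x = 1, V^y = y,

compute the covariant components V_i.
V_i = g_{ij} V^j:
V_x = (2)(1) + (0)(y) = 2
V_y = (0)(1) + (3)(y) = 3*y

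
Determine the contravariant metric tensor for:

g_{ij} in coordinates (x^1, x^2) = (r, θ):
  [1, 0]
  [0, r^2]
The metric is diagonal, so g^{ij} is diagonal with entries 1/g_{ii}: diag(1, 1/(r^2)).
g^{ij}:
  [1, 0]
  [0, 1/r^2]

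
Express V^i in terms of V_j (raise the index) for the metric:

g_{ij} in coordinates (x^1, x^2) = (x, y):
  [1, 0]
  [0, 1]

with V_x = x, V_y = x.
Inverse metric (diagonal): g^{xx} = 1, g^{yy} = 1
V^i = g^{ij} V_j:
V^x = (1)(x) + (0)(x) = x
V^y = (0)(x) + (1)(x) = x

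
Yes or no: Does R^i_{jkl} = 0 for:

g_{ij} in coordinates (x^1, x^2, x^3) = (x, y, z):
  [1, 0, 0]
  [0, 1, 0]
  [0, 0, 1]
All metric components are constant, so every Christoffel symbol vanishes and R^i_{jkl} = 0.
Yes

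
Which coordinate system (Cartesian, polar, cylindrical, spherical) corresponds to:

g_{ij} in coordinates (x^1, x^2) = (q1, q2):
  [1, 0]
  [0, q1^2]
The line element ds^2 = dq1^2 + q1^2 dq2^2 is dr^2 + r^2 dθ^2 with q1 = r, q2 = θ.
polar coordinates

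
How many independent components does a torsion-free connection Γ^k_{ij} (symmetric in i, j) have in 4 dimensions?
Γ^k_{ij} has n choices for the upper index and n(n+1)/2 independent symmetric lower index pairs.
Total = 4 × 4×5/2 = 4 × 10 = 40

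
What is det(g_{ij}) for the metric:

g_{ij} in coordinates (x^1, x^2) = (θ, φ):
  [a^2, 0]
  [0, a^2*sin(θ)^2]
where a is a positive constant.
For a 2×2 metric: det(g) = g_{11}·g_{22} - g_{12}·g_{21}
= (a^2)·(a^2*sin(θ)^2) - (0)·(0)
= a^4*sin(θ)^2 - 0
det(g) = a^4*sin(θ)^2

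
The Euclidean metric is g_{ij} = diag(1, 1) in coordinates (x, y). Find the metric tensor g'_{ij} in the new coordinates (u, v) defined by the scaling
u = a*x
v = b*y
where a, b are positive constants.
Invert the transformation: x = u/a, y = v/b
g'_{ij} = (∂x^k/∂x'^i)(∂x^l/∂x'^j) g_{kl}; with g_{kl} = δ_{kl} this is Σ_k (∂x^k/∂x'^i)(∂x^k/∂x'^j).
Jacobian: ∂x/∂u = 1/a, ∂x/∂v = 0, ∂y/∂u = 0, ∂y/∂v = 1/b
g'_{uu} = (1/a)(1/a) + (0)(0) = 1/a^2
g'_{uv} = (1/a)(0) + (0)(1/b) = 0
g'_{vv} = (0)(0) + (1/b)(1/b) = 1/b^2
g'_{ij} = diag(1/a^2, 1/b^2)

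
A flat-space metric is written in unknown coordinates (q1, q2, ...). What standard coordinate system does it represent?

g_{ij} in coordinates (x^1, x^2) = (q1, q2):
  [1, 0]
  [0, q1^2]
The line element ds^2 = dq1^2 + q1^2 dq2^2 is dr^2 + r^2 dθ^2 with q1 = r, q2 = θ.
polar coordinates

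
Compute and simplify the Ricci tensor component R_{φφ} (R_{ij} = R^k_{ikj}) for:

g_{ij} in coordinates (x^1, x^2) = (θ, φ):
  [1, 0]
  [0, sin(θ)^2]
Non-zero Christoffel symbols (Γ^k_{ij} = Γ^k_{ji}):
Γ^θ_{φ φ} = -sin(2*θ)/2
Γ^φ_{θ φ} = 1/tan(θ)
R^θ_{φ θ φ} = ∂_θ Γ^θ_{φ φ} - ∂_φ Γ^θ_{φ θ} + Γ^θ_{θ m} Γ^m_{φ φ} - Γ^θ_{φ m} Γ^m_{φ θ}
  = (-cos(2*θ)) - (0) + (0) - (-cos(θ)^2) = sin(θ)^2
R^φ_{φ φ φ} = 0 (a repeated index in an antisymmetric pair)
R_{φφ} = R^θ_{φ θ φ} + R^φ_{φ φ φ} = (sin(θ)^2) + (0) = sin(θ)^2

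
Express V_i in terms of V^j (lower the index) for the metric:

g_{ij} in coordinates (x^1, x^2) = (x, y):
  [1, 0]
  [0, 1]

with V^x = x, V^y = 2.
V_i = g_{ij} V^j:
V_x = (1)(x) + (0)(2) = x
V_y = (0)(x) + (1)(2) = 2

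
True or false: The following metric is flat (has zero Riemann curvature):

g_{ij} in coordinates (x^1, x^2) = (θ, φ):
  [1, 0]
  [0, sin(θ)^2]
Non-zero Christoffel symbols:
Γ^θ_{φ φ} = -sin(2*θ)/2
Γ^φ_{θ φ} = 1/tan(θ)
Ricci tensor: R_{θθ} = 1, R_{θφ} = 0, R_{φφ} = sin(θ)^2
The Ricci tensor is non-zero, so the Riemann tensor is non-zero: not flat.
False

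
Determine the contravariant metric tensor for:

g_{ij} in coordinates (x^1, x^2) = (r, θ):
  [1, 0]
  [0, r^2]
The metric is diagonal, so g^{ij} is diagonal with entries 1/g_{ii}: diag(1, 1/(r^2)).
g^{ij}:
  [1, 0]
  [0, 1/r^2]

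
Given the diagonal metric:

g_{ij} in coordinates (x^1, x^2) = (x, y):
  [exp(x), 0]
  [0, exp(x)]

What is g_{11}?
With x^1 = x, x^2 = y, g_{11} = g_{xx} is the row-1, column-1 entry of the matrix.
g_{11} = exp(x)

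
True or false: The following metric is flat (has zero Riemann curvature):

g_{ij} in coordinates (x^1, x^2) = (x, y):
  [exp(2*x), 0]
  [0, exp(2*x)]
Non-zero Christoffel symbols:
Γ^x_{x x} = 1
Γ^x_{y y} = -1
Γ^y_{x y} = 1
Ricci tensor: R_{xx} = 0, R_{xy} = 0, R_{yy} = 0
All R_{ij} vanish; in 2 dimensions the Riemann tensor is fully determined by the Ricci tensor, so R^i_{jkl} = 0: the metric is flat (curvilinear coordinates on flat space).
True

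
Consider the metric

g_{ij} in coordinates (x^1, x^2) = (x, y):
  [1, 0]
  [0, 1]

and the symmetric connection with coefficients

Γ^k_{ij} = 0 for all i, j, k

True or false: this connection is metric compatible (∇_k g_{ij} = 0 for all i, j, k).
Using ∇_k g_{ij} = ∂_k g_{ij} - Γ^m_{ki} g_{mj} - Γ^m_{kj} g_{im}:
e.g. ∇_y g_{xx} = (0) - (0) - (0) = 0
Every component ∇_k g_{ij} vanishes: the connection is metric compatible.
True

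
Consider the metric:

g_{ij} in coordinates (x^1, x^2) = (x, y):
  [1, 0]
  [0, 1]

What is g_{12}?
With x^1 = x, x^2 = y, g_{12} = g_{xy} is the row-1, column-2 entry of the matrix.
g_{12} = 0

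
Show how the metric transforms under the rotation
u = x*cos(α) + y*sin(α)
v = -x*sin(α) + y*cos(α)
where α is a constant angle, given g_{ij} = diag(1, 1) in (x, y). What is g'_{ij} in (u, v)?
Invert the transformation: x = u*cos(α) - v*sin(α), y = u*sin(α) + v*cos(α)
g'_{ij} = (∂x^k/∂x'^i)(∂x^l/∂x'^j) g_{kl}; with g_{kl} = δ_{kl} this is Σ_k (∂x^k/∂x'^i)(∂x^k/∂x'^j).
Jacobian: ∂x/∂u = cos(α), ∂x/∂v = -sin(α), ∂y/∂u = sin(α), ∂y/∂v = cos(α)
g'_{uu} = (cos(α))(cos(α)) + (sin(α))(sin(α)) = 1
g'_{uv} = (cos(α))(-sin(α)) + (sin(α))(cos(α)) = 0
g'_{vv} = (-sin(α))(-sin(α)) + (cos(α))(cos(α)) = 1
g'_{ij} = diag(1, 1)
The Euclidean metric is invariant under rotations.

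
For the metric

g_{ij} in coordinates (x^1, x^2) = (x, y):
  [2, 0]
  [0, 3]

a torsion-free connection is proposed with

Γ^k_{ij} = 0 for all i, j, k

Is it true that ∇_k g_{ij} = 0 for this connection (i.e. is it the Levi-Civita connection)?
Using ∇_k g_{ij} = ∂_k g_{ij} - Γ^m_{ki} g_{mj} - Γ^m_{kj} g_{im}:
e.g. ∇_y g_{yy} = (0) - (0) - (0) = 0
Every component ∇_k g_{ij} vanishes: the connection is metric compatible.
Yes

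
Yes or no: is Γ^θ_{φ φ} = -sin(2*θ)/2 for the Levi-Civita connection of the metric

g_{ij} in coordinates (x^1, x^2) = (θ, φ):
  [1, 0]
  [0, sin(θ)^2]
Γ^θ_{φ φ} = (1/2) g^{θθ} (∂_φ g_{θφ} + ∂_φ g_{θφ} - ∂_θ g_{φφ}) = (1/2)(1)((0) + (0) - (sin(2*θ))) = -sin(2*θ)/2
This equals the proposed value -sin(2*θ)/2.
Yes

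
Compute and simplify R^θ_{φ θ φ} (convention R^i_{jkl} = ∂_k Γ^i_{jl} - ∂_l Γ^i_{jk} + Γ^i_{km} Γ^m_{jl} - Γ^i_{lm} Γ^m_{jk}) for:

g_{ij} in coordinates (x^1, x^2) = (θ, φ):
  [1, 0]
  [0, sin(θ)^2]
Non-zero Christoffel symbols (Γ^k_{ij} = Γ^k_{ji}):
Γ^θ_{φ φ} = -sin(2*θ)/2
Γ^φ_{θ φ} = 1/tan(θ)
R^θ_{φ θ φ} = ∂_θ Γ^θ_{φ φ} - ∂_φ Γ^θ_{φ θ} + Γ^θ_{θ m} Γ^m_{φ φ} - Γ^θ_{φ m} Γ^m_{φ θ}
  = (-cos(2*θ)) - (0) + (0) - (-cos(θ)^2) = sin(θ)^2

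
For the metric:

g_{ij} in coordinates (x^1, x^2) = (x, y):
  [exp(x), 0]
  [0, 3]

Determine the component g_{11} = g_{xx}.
With x^1 = x, x^2 = y, g_{11} = g_{xx} is the row-1, column-1 entry of the matrix.
g_{11} = exp(x)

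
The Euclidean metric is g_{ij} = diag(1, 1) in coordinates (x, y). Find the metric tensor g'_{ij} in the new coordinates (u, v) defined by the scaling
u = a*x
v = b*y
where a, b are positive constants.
Invert the transformation: x = u/a, y = v/b
g'_{ij} = (∂x^k/∂x'^i)(∂x^l/∂x'^j) g_{kl}; with g_{kl} = δ_{kl} this is Σ_k (∂x^k/∂x'^i)(∂x^k/∂x'^j).
Jacobian: ∂x/∂u = 1/a, ∂x/∂v = 0, ∂y/∂u = 0, ∂y/∂v = 1/b
g'_{uu} = (1/a)(1/a) + (0)(0) = 1/a^2
g'_{uv} = (1/a)(0) + (0)(1/b) = 0
g'_{vv} = (0)(0) + (1/b)(1/b) = 1/b^2
g'_{ij} = diag(1/a^2, 1/b^2)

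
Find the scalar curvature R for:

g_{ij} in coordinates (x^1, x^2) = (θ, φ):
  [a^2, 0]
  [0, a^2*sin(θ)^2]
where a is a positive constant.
Non-zero Christoffel symbols (Γ^k_{ij} = Γ^k_{ji}):
Γ^θ_{φ φ} = -sin(2*θ)/2
Γ^φ_{θ φ} = 1/tan(θ)
Ricci tensor (R_{ij} = R^k_{ikj}): R_{θθ} = 1, R_{θφ} = 0, R_{φφ} = sin(θ)^2
Inverse metric: g^{θθ} = 1/a^2, g^{φφ} = 1/(a^2*sin(θ)^2)
R = g^{ij} R_{ij} = (1/a^2)(1) + (1/(a^2*sin(θ)^2))(sin(θ)^2) = 2/a^2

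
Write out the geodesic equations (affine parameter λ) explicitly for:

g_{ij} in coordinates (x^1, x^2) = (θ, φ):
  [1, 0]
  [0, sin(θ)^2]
Geodesic equation: d^2x^k/dλ^2 + Γ^k_{ij} (dx^i/dλ)(dx^j/dλ) = 0.
Non-zero Christoffel symbols:
Γ^θ_{φ φ} = -sin(2*θ)/2
Γ^φ_{θ φ} = 1/tan(θ)
Substituting (the symmetric pair Γ^k_{ij}, Γ^k_{ji} combines into a factor 2):
d^2θ/dλ^2 - (sin(2*θ)/2) (dφ/dλ)^2 = 0
d^2φ/dλ^2 + (2/tan(θ)) (dθ/dλ)(dφ/dλ) = 0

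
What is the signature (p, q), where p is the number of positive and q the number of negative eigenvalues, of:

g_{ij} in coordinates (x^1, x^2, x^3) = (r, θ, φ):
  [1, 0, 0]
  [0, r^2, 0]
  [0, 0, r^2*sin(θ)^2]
The metric is diagonal, so its eigenvalues are the diagonal entries: 1, r^2, r^2*sin(θ)^2 (at a generic point, where coordinate-dependent entries are positive).
3 positive, 0 negative.
(3, 0) - Riemannian (positive definite)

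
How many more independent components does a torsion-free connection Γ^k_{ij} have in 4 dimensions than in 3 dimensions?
Independent components in n dimensions: n × n(n+1)/2 = n^2(n+1)/2.
4D: 4 × 10 = 40
3D: 3 × 6 = 18
Difference = 40 - 18 = 22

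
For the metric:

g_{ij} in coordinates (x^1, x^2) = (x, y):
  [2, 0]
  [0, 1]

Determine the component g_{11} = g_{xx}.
With x^1 = x, x^2 = y, g_{11} = g_{xx} is the row-1, column-1 entry of the matrix.
g_{11} = 2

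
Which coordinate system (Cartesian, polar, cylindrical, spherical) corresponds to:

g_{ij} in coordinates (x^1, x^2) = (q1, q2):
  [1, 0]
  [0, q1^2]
The line element ds^2 = dq1^2 + q1^2 dq2^2 is dr^2 + r^2 dθ^2 with q1 = r, q2 = θ.
polar coordinates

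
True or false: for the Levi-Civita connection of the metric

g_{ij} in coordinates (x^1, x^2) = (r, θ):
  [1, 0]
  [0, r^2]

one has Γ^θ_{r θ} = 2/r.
Γ^θ_{r θ} = (1/2) g^{θθ} (∂_r g_{θθ} + ∂_θ g_{θr} - ∂_θ g_{rθ}) = (1/2)(1/r^2)((2*r) + (0) - (0)) = 1/r
This differs from the proposed value 2/r.
False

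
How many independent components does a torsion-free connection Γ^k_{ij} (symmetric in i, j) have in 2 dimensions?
Γ^k_{ij} has n choices for the upper index and n(n+1)/2 independent symmetric lower index pairs.
Total = 2 × 2×3/2 = 2 × 3 = 6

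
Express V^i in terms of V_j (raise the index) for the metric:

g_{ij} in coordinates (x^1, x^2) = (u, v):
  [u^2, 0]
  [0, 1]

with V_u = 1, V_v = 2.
Inverse metric (diagonal): g^{uu} = 1/u^2, g^{vv} = 1
V^i = g^{ij} V_j:
V^u = (1/u^2)(1) + (0)(2) = 1/u^2
V^v = (0)(1) + (1)(2) = 2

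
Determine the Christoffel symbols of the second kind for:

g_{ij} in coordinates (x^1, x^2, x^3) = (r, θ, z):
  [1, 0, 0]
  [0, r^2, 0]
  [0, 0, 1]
Using Γ^k_{ij} = (1/2) g^{km} (∂_i g_{mj} + ∂_j g_{mi} - ∂_m g_{ij}); the metric is diagonal, so only the m = k term contributes.
Non-zero symbols (using the symmetry Γ^k_{ij} = Γ^k_{ji}):
Γ^r_{θ θ} = (1/2) g^{rr} (∂_θ g_{rθ} + ∂_θ g_{rθ} - ∂_r g_{θθ}) = (1/2)(1)((0) + (0) - (2*r)) = -r
Γ^θ_{r θ} = (1/2) g^{θθ} (∂_r g_{θθ} + ∂_θ g_{θr} - ∂_θ g_{rθ}) = (1/2)(1/r^2)((2*r) + (0) - (0)) = 1/r
All other Christoffel symbols are zero.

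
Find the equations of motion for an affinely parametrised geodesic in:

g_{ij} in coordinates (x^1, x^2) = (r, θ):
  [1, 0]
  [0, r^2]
Geodesic equation: d^2x^k/dλ^2 + Γ^k_{ij} (dx^i/dλ)(dx^j/dλ) = 0.
Non-zero Christoffel symbols:
Γ^r_{θ θ} = -r
Γ^θ_{r θ} = 1/r
Substituting (the symmetric pair Γ^k_{ij}, Γ^k_{ji} combines into a factor 2):
d^2r/dλ^2 - r (dθ/dλ)^2 = 0
d^2θ/dλ^2 + (2/r) (dr/dλ)(dθ/dλ) = 0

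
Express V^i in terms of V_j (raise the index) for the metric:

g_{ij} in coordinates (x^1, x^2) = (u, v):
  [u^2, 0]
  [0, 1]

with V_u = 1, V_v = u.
Inverse metric (diagonal): g^{uu} = 1/u^2, g^{vv} = 1
V^i = g^{ij} V_j:
V^u = (1/u^2)(1) + (0)(u) = 1/u^2
V^v = (0)(1) + (1)(u) = u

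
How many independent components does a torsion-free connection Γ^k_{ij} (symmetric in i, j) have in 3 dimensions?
Γ^k_{ij} has n choices for the upper index and n(n+1)/2 independent symmetric lower index pairs.
Total = 3 × 3×4/2 = 3 × 6 = 18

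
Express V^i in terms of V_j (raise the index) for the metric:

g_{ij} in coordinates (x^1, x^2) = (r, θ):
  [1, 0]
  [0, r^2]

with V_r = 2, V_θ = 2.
Inverse metric (diagonal): g^{rr} = 1, g^{θθ} = 1/r^2
V^i = g^{ij} V_j:
V^r = (1)(2) + (0)(2) = 2
V^θ = (0)(2) + (1/r^2)(2) = 2/r^2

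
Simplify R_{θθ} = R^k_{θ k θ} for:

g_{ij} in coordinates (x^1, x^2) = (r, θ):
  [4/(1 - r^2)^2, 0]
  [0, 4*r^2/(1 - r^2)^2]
Non-zero Christoffel symbols (Γ^k_{ij} = Γ^k_{ji}):
Γ^r_{r r} = 2*r/(1 - r^2)
Γ^r_{θ θ} = (r^3 + r)/(r^2 - 1)
Γ^θ_{r θ} = (-r^2 - 1)/(r^3 - r)
R^r_{θ r θ} = ∂_r Γ^r_{θ θ} - ∂_θ Γ^r_{θ r} + Γ^r_{r m} Γ^m_{θ θ} - Γ^r_{θ m} Γ^m_{θ r}
  = ((r^4 - 4*r^2 - 1)/(r^2 - 1)^2) - (0) + (-2*r^2*(r^2 + 1)/(r^2 - 1)^2) - (-(r^2 + 1)^2/(r^2 - 1)^2) = -4*r^2/(r^2 - 1)^2
R^θ_{θ θ θ} = 0 (a repeated index in an antisymmetric pair)
R_{θθ} = R^r_{θ r θ} + R^θ_{θ θ θ} = (-4*r^2/(r^2 - 1)^2) + (0) = -4*r^2/(r^2 - 1)^2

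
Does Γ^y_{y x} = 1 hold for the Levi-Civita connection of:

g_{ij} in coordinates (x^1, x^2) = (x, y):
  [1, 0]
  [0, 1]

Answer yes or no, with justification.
Γ^y_{y x} = (1/2) g^{yy} (∂_y g_{yx} + ∂_x g_{yy} - ∂_y g_{yx}) = (1/2)(1)((0) + (0) - (0)) = 0
This differs from the proposed value 1.
No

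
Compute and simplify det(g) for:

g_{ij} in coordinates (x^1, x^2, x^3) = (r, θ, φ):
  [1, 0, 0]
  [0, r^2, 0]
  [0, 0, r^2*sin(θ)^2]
Diagonal metric: det(g) = g_{11}·g_{22}·g_{33}
= (1)·(r^2)·(r^2*sin(θ)^2)
det(g) = r^4*sin(θ)^2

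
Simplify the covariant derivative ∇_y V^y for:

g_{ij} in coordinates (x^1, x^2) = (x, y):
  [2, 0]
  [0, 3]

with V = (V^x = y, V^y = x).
All Christoffel symbols are zero.
∇_y V^y = ∂_y V^y + Γ^y_{y j} V^j
  = (0) + (0)(y) + (0)(x)
  = 0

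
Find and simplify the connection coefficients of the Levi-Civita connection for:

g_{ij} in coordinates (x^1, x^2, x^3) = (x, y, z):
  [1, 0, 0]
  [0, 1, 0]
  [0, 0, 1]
Using Γ^k_{ij} = (1/2) g^{km} (∂_i g_{mj} + ∂_j g_{mi} - ∂_m g_{ij}); the metric is diagonal, so only the m = k term contributes.
Every metric component is constant, so all ∂_m g_{ij} = 0 and every Christoffel symbol vanishes.
All Christoffel symbols are zero.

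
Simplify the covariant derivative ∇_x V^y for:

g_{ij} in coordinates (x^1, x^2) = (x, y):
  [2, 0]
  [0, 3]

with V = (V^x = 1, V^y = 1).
All Christoffel symbols are zero.
∇_x V^y = ∂_x V^y + Γ^y_{x j} V^j
  = (0) + (0)(1) + (0)(1)
  = 0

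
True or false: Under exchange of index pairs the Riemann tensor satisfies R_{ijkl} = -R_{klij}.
The pair-exchange symmetry has a plus sign: R_{ijkl} = +R_{klij}.
False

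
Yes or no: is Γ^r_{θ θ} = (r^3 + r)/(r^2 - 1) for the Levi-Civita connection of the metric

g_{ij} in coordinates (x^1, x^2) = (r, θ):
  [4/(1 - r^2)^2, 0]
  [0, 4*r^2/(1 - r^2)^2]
Γ^r_{θ θ} = (1/2) g^{rr} (∂_θ g_{rθ} + ∂_θ g_{rθ} - ∂_r g_{θθ}) = (1/2)((1 - r^2)^2/4)((0) + (0) - (-8*(r^3 + r)/(r^2 - 1)^3)) = (r^3 + r)/(r^2 - 1)
This equals the proposed value (r^3 + r)/(r^2 - 1).
Yes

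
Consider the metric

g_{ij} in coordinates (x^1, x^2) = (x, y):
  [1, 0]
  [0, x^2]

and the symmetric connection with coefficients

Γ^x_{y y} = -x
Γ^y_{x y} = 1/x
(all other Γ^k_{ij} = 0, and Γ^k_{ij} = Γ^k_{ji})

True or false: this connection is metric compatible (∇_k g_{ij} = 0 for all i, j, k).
Using ∇_k g_{ij} = ∂_k g_{ij} - Γ^m_{ki} g_{mj} - Γ^m_{kj} g_{im}:
e.g. ∇_x g_{yy} = (2*x) - (x) - (x) = 0
Every component ∇_k g_{ij} vanishes: the connection is metric compatible.
True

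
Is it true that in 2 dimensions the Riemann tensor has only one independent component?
The number of independent components is n^2(n^2-1)/12 = 4·3/12 = 1 for n = 2 (e.g. R_{1212}).
Yes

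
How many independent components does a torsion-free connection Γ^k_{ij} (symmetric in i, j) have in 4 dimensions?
Γ^k_{ij} has n choices for the upper index and n(n+1)/2 independent symmetric lower index pairs.
Total = 4 × 4×5/2 = 4 × 10 = 40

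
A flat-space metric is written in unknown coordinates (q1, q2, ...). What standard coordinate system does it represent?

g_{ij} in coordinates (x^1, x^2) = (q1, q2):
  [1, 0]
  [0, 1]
All components are constant and the metric is the identity, i.e. orthonormal rectilinear coordinates.
Cartesian (2D) coordinates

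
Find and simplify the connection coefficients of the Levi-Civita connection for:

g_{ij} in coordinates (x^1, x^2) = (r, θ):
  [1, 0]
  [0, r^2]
Using Γ^k_{ij} = (1/2) g^{km} (∂_i g_{mj} + ∂_j g_{mi} - ∂_m g_{ij}); the metric is diagonal, so only the m = k term contributes.
Non-zero symbols (using the symmetry Γ^k_{ij} = Γ^k_{ji}):
Γ^r_{θ θ} = (1/2) g^{rr} (∂_θ g_{rθ} + ∂_θ g_{rθ} - ∂_r g_{θθ}) = (1/2)(1)((0) + (0) - (2*r)) = -r
Γ^θ_{r θ} = (1/2) g^{θθ} (∂_r g_{θθ} + ∂_θ g_{θr} - ∂_θ g_{rθ}) = (1/2)(1/r^2)((2*r) + (0) - (0)) = 1/r
All other Christoffel symbols are zero.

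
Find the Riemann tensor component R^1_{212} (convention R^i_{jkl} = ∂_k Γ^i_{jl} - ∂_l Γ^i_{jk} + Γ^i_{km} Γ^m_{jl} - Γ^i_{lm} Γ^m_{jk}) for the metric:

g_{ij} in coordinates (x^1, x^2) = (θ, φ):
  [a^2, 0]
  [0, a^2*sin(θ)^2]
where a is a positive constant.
Non-zero Christoffel symbols (Γ^k_{ij} = Γ^k_{ji}):
Γ^θ_{φ φ} = -sin(2*θ)/2
Γ^φ_{θ φ} = 1/tan(θ)
R^θ_{φ θ φ} = ∂_θ Γ^θ_{φ φ} - ∂_φ Γ^θ_{φ θ} + Γ^θ_{θ m} Γ^m_{φ φ} - Γ^θ_{φ m} Γ^m_{φ θ}
  = (-cos(2*θ)) - (0) + (0) - (-cos(θ)^2) = sin(θ)^2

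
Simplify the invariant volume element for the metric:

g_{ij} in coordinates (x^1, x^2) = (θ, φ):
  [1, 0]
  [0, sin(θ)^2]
det(g) = sin(θ)^2
√|det(g)| = sin(θ) (taking 0 < θ < π so that |sin(θ)| = sin(θ))
Volume element: dV = sin(θ) dθ dφ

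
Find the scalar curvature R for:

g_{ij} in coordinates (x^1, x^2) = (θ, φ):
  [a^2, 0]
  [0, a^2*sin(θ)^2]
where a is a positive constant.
Non-zero Christoffel symbols (Γ^k_{ij} = Γ^k_{ji}):
Γ^θ_{φ φ} = -sin(2*θ)/2
Γ^φ_{θ φ} = 1/tan(θ)
Ricci tensor (R_{ij} = R^k_{ikj}): R_{θθ} = 1, R_{θφ} = 0, R_{φφ} = sin(θ)^2
Inverse metric: g^{θθ} = 1/a^2, g^{φφ} = 1/(a^2*sin(θ)^2)
R = g^{ij} R_{ij} = (1/a^2)(1) + (1/(a^2*sin(θ)^2))(sin(θ)^2) = 2/a^2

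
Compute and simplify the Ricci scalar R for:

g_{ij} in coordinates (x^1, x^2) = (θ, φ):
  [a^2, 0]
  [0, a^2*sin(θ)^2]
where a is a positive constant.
Non-zero Christoffel symbols (Γ^k_{ij} = Γ^k_{ji}):
Γ^θ_{φ φ} = -sin(2*θ)/2
Γ^φ_{θ φ} = 1/tan(θ)
Ricci tensor (R_{ij} = R^k_{ikj}): R_{θθ} = 1, R_{θφ} = 0, R_{φφ} = sin(θ)^2
Inverse metric: g^{θθ} = 1/a^2, g^{φφ} = 1/(a^2*sin(θ)^2)
R = g^{ij} R_{ij} = (1/a^2)(1) + (1/(a^2*sin(θ)^2))(sin(θ)^2) = 2/a^2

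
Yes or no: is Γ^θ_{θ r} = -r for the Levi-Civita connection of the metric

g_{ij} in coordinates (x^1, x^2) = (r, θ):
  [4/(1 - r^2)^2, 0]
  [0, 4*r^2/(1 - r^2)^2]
Γ^θ_{θ r} = (1/2) g^{θθ} (∂_θ g_{θr} + ∂_r g_{θθ} - ∂_θ g_{θr}) = (1/2)((1 - r^2)^2/(4*r^2))((0) + (-8*(r^3 + r)/(r^2 - 1)^3) - (0)) = (-r^2 - 1)/(r^3 - r)
This differs from the proposed value -r.
No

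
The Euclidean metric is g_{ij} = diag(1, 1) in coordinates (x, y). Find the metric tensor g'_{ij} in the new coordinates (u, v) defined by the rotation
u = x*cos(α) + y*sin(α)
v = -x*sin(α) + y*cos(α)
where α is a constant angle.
Invert the transformation: x = u*cos(α) - v*sin(α), y = u*sin(α) + v*cos(α)
g'_{ij} = (∂x^k/∂x'^i)(∂x^l/∂x'^j) g_{kl}; with g_{kl} = δ_{kl} this is Σ_k (∂x^k/∂x'^i)(∂x^k/∂x'^j).
Jacobian: ∂x/∂u = cos(α), ∂x/∂v = -sin(α), ∂y/∂u = sin(α), ∂y/∂v = cos(α)
g'_{uu} = (cos(α))(cos(α)) + (sin(α))(sin(α)) = 1
g'_{uv} = (cos(α))(-sin(α)) + (sin(α))(cos(α)) = 0
g'_{vv} = (-sin(α))(-sin(α)) + (cos(α))(cos(α)) = 1
g'_{ij} = diag(1, 1)
The Euclidean metric is invariant under rotations.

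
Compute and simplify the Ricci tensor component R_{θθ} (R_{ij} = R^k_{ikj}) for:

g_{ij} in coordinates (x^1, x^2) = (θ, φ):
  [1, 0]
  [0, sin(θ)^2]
Non-zero Christoffel symbols (Γ^k_{ij} = Γ^k_{ji}):
Γ^θ_{φ φ} = -sin(2*θ)/2
Γ^φ_{θ φ} = 1/tan(θ)
R^θ_{θ θ θ} = 0 (a repeated index in an antisymmetric pair)
R^φ_{θ φ θ} = ∂_φ Γ^φ_{θ θ} - ∂_θ Γ^φ_{θ φ} + Γ^φ_{φ m} Γ^m_{θ θ} - Γ^φ_{θ m} Γ^m_{θ φ}
  = (0) - (-1/sin(θ)^2) + (0) - (1/tan(θ)^2) = 1
R_{θθ} = R^θ_{θ θ θ} + R^φ_{θ φ θ} = (0) + (1) = 1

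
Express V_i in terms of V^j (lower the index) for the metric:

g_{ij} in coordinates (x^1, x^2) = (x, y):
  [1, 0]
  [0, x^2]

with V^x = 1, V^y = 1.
V_i = g_{ij} V^j:
V_x = (1)(1) + (0)(1) = 1
V_y = (0)(1) + (x^2)(1) = x^2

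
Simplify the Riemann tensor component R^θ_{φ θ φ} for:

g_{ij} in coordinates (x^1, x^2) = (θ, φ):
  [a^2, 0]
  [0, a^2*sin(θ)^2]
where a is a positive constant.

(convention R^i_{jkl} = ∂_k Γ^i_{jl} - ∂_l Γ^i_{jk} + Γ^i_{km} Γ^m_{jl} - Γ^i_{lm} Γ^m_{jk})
Non-zero Christoffel symbols (Γ^k_{ij} = Γ^k_{ji}):
Γ^θ_{φ φ} = -sin(2*θ)/2
Γ^φ_{θ φ} = 1/tan(θ)
R^θ_{φ θ φ} = ∂_θ Γ^θ_{φ φ} - ∂_φ Γ^θ_{φ θ} + Γ^θ_{θ m} Γ^m_{φ φ} - Γ^θ_{φ m} Γ^m_{φ θ}
  = (-cos(2*θ)) - (0) + (0) - (-cos(θ)^2) = sin(θ)^2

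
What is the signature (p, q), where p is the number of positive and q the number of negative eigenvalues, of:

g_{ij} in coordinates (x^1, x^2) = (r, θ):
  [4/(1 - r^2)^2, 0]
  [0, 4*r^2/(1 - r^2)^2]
The metric is diagonal, so its eigenvalues are the diagonal entries: 4/(1 - r^2)^2, 4*r^2/(1 - r^2)^2 (at a generic point, where coordinate-dependent entries are positive).
2 positive, 0 negative.
(2, 0) - Riemannian (positive definite)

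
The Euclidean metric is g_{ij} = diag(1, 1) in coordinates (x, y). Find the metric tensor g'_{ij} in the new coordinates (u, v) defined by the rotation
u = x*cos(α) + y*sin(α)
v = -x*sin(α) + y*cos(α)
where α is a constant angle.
Invert the transformation: x = u*cos(α) - v*sin(α), y = u*sin(α) + v*cos(α)
g'_{ij} = (∂x^k/∂x'^i)(∂x^l/∂x'^j) g_{kl}; with g_{kl} = δ_{kl} this is Σ_k (∂x^k/∂x'^i)(∂x^k/∂x'^j).
Jacobian: ∂x/∂u = cos(α), ∂x/∂v = -sin(α), ∂y/∂u = sin(α), ∂y/∂v = cos(α)
g'_{uu} = (cos(α))(cos(α)) + (sin(α))(sin(α)) = 1
g'_{uv} = (cos(α))(-sin(α)) + (sin(α))(cos(α)) = 0
g'_{vv} = (-sin(α))(-sin(α)) + (cos(α))(cos(α)) = 1
g'_{ij} = diag(1, 1)
The Euclidean metric is invariant under rotations.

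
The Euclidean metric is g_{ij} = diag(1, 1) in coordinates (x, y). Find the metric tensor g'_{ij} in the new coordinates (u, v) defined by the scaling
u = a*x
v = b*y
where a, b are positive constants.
Invert the transformation: x = u/a, y = v/b
g'_{ij} = (∂x^k/∂x'^i)(∂x^l/∂x'^j) g_{kl}; with g_{kl} = δ_{kl} this is Σ_k (∂x^k/∂x'^i)(∂x^k/∂x'^j).
Jacobian: ∂x/∂u = 1/a, ∂x/∂v = 0, ∂y/∂u = 0, ∂y/∂v = 1/b
g'_{uu} = (1/a)(1/a) + (0)(0) = 1/a^2
g'_{uv} = (1/a)(0) + (0)(1/b) = 0
g'_{vv} = (0)(0) + (1/b)(1/b) = 1/b^2
g'_{ij} = diag(1/a^2, 1/b^2)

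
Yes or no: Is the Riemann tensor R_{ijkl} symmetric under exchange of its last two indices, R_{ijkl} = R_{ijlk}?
It is antisymmetric in the last pair: R_{ijkl} = -R_{ijlk}.
No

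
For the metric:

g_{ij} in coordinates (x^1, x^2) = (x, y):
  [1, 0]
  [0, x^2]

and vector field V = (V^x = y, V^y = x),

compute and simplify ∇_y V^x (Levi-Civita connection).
Non-zero Christoffel symbols:
Γ^x_{y y} = -x
Γ^y_{x y} = 1/x
∇_y V^x = ∂_y V^x + Γ^x_{y j} V^j
  = (1) + (0)(y) + (-x)(x)
  = 1 - x^2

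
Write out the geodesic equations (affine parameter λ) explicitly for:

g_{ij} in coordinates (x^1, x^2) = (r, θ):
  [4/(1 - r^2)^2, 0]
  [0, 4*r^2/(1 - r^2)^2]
Geodesic equation: d^2x^k/dλ^2 + Γ^k_{ij} (dx^i/dλ)(dx^j/dλ) = 0.
Non-zero Christoffel symbols:
Γ^r_{r r} = 2*r/(1 - r^2)
Γ^r_{θ θ} = (r^3 + r)/(r^2 - 1)
Γ^θ_{r θ} = (-r^2 - 1)/(r^3 - r)
Substituting (the symmetric pair Γ^k_{ij}, Γ^k_{ji} combines into a factor 2):
d^2r/dλ^2 + (2*r/(1 - r^2)) (dr/dλ)^2 + ((r^3 + r)/(r^2 - 1)) (dθ/dλ)^2 = 0
d^2θ/dλ^2 + ((-2*r^2 - 2)/(r^3 - r)) (dr/dλ)(dθ/dλ) = 0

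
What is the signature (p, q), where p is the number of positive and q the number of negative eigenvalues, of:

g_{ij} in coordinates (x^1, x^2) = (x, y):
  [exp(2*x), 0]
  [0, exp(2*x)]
The metric is diagonal, so its eigenvalues are the diagonal entries: exp(2*x), exp(2*x) (at a generic point, where coordinate-dependent entries are positive).
2 positive, 0 negative.
(2, 0) - Riemannian (positive definite)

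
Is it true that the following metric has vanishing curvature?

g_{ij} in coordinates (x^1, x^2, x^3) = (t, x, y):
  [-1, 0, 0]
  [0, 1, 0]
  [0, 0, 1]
All metric components are constant, so every Christoffel symbol vanishes and R^i_{jkl} = 0.
Yes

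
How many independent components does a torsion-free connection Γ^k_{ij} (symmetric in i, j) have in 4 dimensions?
Γ^k_{ij} has n choices for the upper index and n(n+1)/2 independent symmetric lower index pairs.
Total = 4 × 4×5/2 = 4 × 10 = 40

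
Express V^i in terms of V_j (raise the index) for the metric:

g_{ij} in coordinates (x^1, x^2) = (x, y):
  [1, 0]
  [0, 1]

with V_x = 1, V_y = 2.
Inverse metric (diagonal): g^{xx} = 1, g^{yy} = 1
V^i = g^{ij} V_j:
V^x = (1)(1) + (0)(2) = 1
V^y = (0)(1) + (1)(2) = 2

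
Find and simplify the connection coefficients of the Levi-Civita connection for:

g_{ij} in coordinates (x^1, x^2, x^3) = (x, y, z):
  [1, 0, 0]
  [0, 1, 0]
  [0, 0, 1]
Using Γ^k_{ij} = (1/2) g^{km} (∂_i g_{mj} + ∂_j g_{mi} - ∂_m g_{ij}); the metric is diagonal, so only the m = k term contributes.
Every metric component is constant, so all ∂_m g_{ij} = 0 and every Christoffel symbol vanishes.
All Christoffel symbols are zero.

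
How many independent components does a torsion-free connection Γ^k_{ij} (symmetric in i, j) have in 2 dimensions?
Γ^k_{ij} has n choices for the upper index and n(n+1)/2 independent symmetric lower index pairs.
Total = 2 × 2×3/2 = 2 × 3 = 6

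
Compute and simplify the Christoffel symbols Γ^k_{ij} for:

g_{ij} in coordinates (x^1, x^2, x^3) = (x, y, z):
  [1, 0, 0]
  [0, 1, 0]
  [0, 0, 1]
Using Γ^k_{ij} = (1/2) g^{km} (∂_i g_{mj} + ∂_j g_{mi} - ∂_m g_{ij}); the metric is diagonal, so only the m = k term contributes.
Every metric component is constant, so all ∂_m g_{ij} = 0 and every Christoffel symbol vanishes.
All Christoffel symbols are zero.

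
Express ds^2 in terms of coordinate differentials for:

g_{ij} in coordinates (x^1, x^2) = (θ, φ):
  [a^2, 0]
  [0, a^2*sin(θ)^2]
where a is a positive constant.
ds^2 = g_{ij} dx^i dx^j; only the non-zero components contribute.
ds^2 = a^2 dθ^2 + a^2*sin(θ)^2 dφ^2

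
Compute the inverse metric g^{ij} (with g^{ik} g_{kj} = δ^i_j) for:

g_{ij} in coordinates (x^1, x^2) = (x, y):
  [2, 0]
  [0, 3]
The metric is diagonal, so g^{ij} is diagonal with entries 1/g_{ii}: diag(1/2, 1/3).
g^{ij}:
  [1/2, 0]
  [0, 1/3]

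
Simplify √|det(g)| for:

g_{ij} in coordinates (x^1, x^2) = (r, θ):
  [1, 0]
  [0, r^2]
det(g) = r^2
√|det(g)| = r
Volume element: dV = r dr dθ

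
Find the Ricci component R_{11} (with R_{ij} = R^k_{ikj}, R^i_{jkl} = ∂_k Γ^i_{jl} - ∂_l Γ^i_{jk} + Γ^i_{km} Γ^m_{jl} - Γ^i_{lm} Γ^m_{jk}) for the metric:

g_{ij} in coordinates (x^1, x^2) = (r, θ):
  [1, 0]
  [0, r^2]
Non-zero Christoffel symbols (Γ^k_{ij} = Γ^k_{ji}):
Γ^r_{θ θ} = -r
Γ^θ_{r θ} = 1/r
R^r_{r r r} = 0 (a repeated index in an antisymmetric pair)
R^θ_{r θ r} = ∂_θ Γ^θ_{r r} - ∂_r Γ^θ_{r θ} + Γ^θ_{θ m} Γ^m_{r r} - Γ^θ_{r m} Γ^m_{r θ}
  = (0) - (-1/r^2) + (0) - (1/r^2) = 0
R_{rr} = R^r_{r r r} + R^θ_{r θ r} = (0) + (0) = 0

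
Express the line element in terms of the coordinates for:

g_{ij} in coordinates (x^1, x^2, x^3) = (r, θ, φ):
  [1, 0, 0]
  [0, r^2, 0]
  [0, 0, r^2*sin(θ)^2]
ds^2 = g_{ij} dx^i dx^j; only the non-zero components contribute.
ds^2 = dr^2 + r^2 dθ^2 + r^2*sin(θ)^2 dφ^2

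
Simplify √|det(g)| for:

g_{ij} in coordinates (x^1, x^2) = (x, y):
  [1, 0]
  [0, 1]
det(g) = 1
√|det(g)| = 1
Volume element: dV = 1 dx dy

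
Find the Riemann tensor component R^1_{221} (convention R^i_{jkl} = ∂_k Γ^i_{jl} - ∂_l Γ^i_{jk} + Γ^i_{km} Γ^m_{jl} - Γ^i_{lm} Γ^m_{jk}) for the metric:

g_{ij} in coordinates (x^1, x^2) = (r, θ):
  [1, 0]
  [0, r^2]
Non-zero Christoffel symbols (Γ^k_{ij} = Γ^k_{ji}):
Γ^r_{θ θ} = -r
Γ^θ_{r θ} = 1/r
R^r_{θ θ r} = ∂_θ Γ^r_{θ r} - ∂_r Γ^r_{θ θ} + Γ^r_{θ m} Γ^m_{θ r} - Γ^r_{r m} Γ^m_{θ θ}
  = (0) - (-1) + (-1) - (0) = 0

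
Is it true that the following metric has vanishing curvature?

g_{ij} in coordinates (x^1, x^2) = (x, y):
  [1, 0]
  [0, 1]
All metric components are constant, so every Christoffel symbol vanishes and R^i_{jkl} = 0.
Yes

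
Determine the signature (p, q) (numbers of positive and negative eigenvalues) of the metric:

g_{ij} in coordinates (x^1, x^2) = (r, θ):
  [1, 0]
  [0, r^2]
The metric is diagonal, so its eigenvalues are the diagonal entries: 1, r^2 (at a generic point, where coordinate-dependent entries are positive).
2 positive, 0 negative.
(2, 0) - Riemannian (positive definite)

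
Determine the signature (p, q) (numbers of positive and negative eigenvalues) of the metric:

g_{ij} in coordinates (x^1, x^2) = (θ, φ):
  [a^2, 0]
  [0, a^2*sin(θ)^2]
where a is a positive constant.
The metric is diagonal, so its eigenvalues are the diagonal entries: a^2, a^2*sin(θ)^2 (at a generic point, where coordinate-dependent entries are positive).
2 positive, 0 negative.
(2, 0) - Riemannian (positive definite)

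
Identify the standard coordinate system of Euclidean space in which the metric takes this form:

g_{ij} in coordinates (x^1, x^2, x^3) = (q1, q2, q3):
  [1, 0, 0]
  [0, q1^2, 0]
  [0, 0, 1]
The line element ds^2 = dq1^2 + q1^2 dq2^2 + dq3^2 is dr^2 + r^2 dθ^2 + dz^2 with q1 = r, q2 = θ, q3 = z.
cylindrical coordinates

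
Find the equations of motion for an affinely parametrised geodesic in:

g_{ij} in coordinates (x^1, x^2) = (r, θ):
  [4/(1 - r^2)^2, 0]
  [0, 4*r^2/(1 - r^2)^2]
Geodesic equation: d^2x^k/dλ^2 + Γ^k_{ij} (dx^i/dλ)(dx^j/dλ) = 0.
Non-zero Christoffel symbols:
Γ^r_{r r} = 2*r/(1 - r^2)
Γ^r_{θ θ} = (r^3 + r)/(r^2 - 1)
Γ^θ_{r θ} = (-r^2 - 1)/(r^3 - r)
Substituting (the symmetric pair Γ^k_{ij}, Γ^k_{ji} combines into a factor 2):
d^2r/dλ^2 + (2*r/(1 - r^2)) (dr/dλ)^2 + ((r^3 + r)/(r^2 - 1)) (dθ/dλ)^2 = 0
d^2θ/dλ^2 + ((-2*r^2 - 2)/(r^3 - r)) (dr/dλ)(dθ/dλ) = 0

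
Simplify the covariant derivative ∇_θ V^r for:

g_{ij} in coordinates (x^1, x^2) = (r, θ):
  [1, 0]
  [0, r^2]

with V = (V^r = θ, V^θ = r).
Non-zero Christoffel symbols:
Γ^r_{θ θ} = -r
Γ^θ_{r θ} = 1/r
∇_θ V^r = ∂_θ V^r + Γ^r_{θ j} V^j
  = (1) + (0)(θ) + (-r)(r)
  = 1 - r^2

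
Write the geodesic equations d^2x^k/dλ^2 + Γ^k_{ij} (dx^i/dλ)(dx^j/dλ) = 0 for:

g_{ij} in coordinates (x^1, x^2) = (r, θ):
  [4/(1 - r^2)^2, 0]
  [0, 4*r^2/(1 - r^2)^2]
Geodesic equation: d^2x^k/dλ^2 + Γ^k_{ij} (dx^i/dλ)(dx^j/dλ) = 0.
Non-zero Christoffel symbols:
Γ^r_{r r} = 2*r/(1 - r^2)
Γ^r_{θ θ} = (r^3 + r)/(r^2 - 1)
Γ^θ_{r θ} = (-r^2 - 1)/(r^3 - r)
Substituting (the symmetric pair Γ^k_{ij}, Γ^k_{ji} combines into a factor 2):
d^2r/dλ^2 + (2*r/(1 - r^2)) (dr/dλ)^2 + ((r^3 + r)/(r^2 - 1)) (dθ/dλ)^2 = 0
d^2θ/dλ^2 + ((-2*r^2 - 2)/(r^3 - r)) (dr/dλ)(dθ/dλ) = 0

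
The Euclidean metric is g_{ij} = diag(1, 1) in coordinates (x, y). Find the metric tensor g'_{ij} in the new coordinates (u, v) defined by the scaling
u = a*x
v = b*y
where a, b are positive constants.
Invert the transformation: x = u/a, y = v/b
g'_{ij} = (∂x^k/∂x'^i)(∂x^l/∂x'^j) g_{kl}; with g_{kl} = δ_{kl} this is Σ_k (∂x^k/∂x'^i)(∂x^k/∂x'^j).
Jacobian: ∂x/∂u = 1/a, ∂x/∂v = 0, ∂y/∂u = 0, ∂y/∂v = 1/b
g'_{uu} = (1/a)(1/a) + (0)(0) = 1/a^2
g'_{uv} = (1/a)(0) + (0)(1/b) = 0
g'_{vv} = (0)(0) + (1/b)(1/b) = 1/b^2
g'_{ij} = diag(1/a^2, 1/b^2)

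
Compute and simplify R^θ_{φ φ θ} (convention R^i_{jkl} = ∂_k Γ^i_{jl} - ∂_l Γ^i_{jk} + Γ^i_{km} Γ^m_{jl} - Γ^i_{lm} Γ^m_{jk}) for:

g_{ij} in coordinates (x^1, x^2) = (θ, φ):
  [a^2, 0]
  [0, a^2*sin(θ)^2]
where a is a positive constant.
Non-zero Christoffel symbols (Γ^k_{ij} = Γ^k_{ji}):
Γ^θ_{φ φ} = -sin(2*θ)/2
Γ^φ_{θ φ} = 1/tan(θ)
R^θ_{φ φ θ} = ∂_φ Γ^θ_{φ θ} - ∂_θ Γ^θ_{φ φ} + Γ^θ_{φ m} Γ^m_{φ θ} - Γ^θ_{θ m} Γ^m_{φ φ}
  = (0) - (-cos(2*θ)) + (-cos(θ)^2) - (0) = -sin(θ)^2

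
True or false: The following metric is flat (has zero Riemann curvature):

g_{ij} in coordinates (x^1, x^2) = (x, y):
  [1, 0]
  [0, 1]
All metric components are constant, so every Christoffel symbol vanishes and R^i_{jkl} = 0.
True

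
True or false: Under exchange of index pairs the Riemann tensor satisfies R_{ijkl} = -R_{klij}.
The pair-exchange symmetry has a plus sign: R_{ijkl} = +R_{klij}.
False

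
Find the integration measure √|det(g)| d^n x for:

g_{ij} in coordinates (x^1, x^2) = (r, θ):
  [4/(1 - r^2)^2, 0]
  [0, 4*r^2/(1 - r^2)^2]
det(g) = 16*r^2/(1 - r^2)^4
√|det(g)| = 4*r/(r^2 - 1)^2
Volume element: dV = 4*r/(r^2 - 1)^2 dr dθ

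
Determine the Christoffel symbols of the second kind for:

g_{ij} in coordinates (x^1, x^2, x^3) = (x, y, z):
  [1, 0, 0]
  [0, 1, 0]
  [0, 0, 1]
Using Γ^k_{ij} = (1/2) g^{km} (∂_i g_{mj} + ∂_j g_{mi} - ∂_m g_{ij}); the metric is diagonal, so only the m = k term contributes.
Every metric component is constant, so all ∂_m g_{ij} = 0 and every Christoffel symbol vanishes.
All Christoffel symbols are zero.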